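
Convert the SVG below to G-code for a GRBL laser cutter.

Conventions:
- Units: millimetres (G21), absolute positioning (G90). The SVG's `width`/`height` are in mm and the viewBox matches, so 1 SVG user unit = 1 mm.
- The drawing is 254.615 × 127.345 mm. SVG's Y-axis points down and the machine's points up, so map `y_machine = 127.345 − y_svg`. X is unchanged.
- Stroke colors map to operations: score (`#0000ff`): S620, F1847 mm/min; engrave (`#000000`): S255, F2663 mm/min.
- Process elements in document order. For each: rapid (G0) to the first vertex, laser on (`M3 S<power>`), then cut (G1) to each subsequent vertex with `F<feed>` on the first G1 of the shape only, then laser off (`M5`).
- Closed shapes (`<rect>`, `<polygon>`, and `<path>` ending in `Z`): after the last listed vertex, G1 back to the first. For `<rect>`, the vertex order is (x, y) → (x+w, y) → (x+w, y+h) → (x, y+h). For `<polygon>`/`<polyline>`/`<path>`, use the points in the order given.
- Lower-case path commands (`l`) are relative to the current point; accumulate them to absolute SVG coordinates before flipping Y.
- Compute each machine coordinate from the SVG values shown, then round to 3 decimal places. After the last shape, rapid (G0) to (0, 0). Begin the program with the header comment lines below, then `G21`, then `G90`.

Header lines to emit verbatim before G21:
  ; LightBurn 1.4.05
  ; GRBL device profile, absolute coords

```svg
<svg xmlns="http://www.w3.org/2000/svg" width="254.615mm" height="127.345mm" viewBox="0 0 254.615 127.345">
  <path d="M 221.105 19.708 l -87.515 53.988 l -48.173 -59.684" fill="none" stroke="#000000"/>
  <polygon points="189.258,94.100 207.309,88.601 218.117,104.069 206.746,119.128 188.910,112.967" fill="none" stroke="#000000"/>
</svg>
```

; LightBurn 1.4.05
; GRBL device profile, absolute coords
G21
G90
G0 X221.105 Y107.637
M3 S255
G1 X133.590 Y53.649 F2663
G1 X85.417 Y113.333
M5
G0 X189.258 Y33.245
M3 S255
G1 X207.309 Y38.744 F2663
G1 X218.117 Y23.276
G1 X206.746 Y8.217
G1 X188.910 Y14.378
G1 X189.258 Y33.245
M5
G0 X0.000 Y0.000

Since the viewBox matches the mm dimensions, user units are millimetres directly. The only transform is the Y-flip y_m = 127.345 − y_svg.

Shape 1 is a open polyline drawn with `<path>`. Its stroke #000000 means engrave at S255, F2663. After flipping Y the toolpath is (221.105,107.637) → (133.590,53.649) → (85.417,113.333).

Shape 2 is a regular polygon drawn with `<polygon>`. Its stroke #000000 means engrave at S255, F2663. After flipping Y the toolpath is (189.258,33.245) → (207.309,38.744) → (218.117,23.276) → (206.746,8.217) → (188.910,14.378) → (189.258,33.245), returning to the start.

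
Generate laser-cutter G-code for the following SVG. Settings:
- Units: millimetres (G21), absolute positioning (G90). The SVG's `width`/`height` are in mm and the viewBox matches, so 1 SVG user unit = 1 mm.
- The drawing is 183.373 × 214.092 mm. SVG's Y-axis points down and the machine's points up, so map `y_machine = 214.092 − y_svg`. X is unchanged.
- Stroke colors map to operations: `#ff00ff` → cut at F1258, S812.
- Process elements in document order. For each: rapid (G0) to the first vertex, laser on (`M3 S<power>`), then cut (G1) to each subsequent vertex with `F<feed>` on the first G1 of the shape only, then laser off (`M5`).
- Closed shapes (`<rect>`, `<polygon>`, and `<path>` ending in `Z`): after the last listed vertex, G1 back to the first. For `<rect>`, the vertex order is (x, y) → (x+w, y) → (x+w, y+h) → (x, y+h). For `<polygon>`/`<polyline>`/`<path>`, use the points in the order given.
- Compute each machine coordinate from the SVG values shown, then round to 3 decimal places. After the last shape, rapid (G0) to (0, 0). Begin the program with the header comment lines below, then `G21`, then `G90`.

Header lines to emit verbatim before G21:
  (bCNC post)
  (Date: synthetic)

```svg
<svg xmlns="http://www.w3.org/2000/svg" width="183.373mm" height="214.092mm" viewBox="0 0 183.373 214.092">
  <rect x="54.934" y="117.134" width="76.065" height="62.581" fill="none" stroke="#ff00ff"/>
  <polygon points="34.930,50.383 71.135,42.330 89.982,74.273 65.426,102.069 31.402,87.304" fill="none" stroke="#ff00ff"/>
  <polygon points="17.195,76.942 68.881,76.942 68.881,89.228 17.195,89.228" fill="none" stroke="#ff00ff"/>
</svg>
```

(bCNC post)
(Date: synthetic)
G21
G90
G0 X54.934 Y96.958
M3 S812
G1 X130.999 Y96.958 F1258
G1 X130.999 Y34.377
G1 X54.934 Y34.377
G1 X54.934 Y96.958
M5
G0 X34.930 Y163.709
M3 S812
G1 X71.135 Y171.762 F1258
G1 X89.982 Y139.819
G1 X65.426 Y112.023
G1 X31.402 Y126.788
G1 X34.930 Y163.709
M5
G0 X17.195 Y137.150
M3 S812
G1 X68.881 Y137.150 F1258
G1 X68.881 Y124.864
G1 X17.195 Y124.864
G1 X17.195 Y137.150
M5
G0 X0.000 Y0.000

viewBox `0 0 183.373 214.092` with mm width/height → 1 unit = 1 mm. Flip: y_m = 214.092 − y_svg.

**Shape 1** — `<rect>` rectangle, stroke `#ff00ff` → cut (S812, F1258). Machine vertices: (54.934,96.958) → (130.999,96.958) → (130.999,34.377) → (54.934,34.377) → (54.934,96.958). Closed: final G1 returns to the first vertex.

**Shape 2** — `<polygon>` regular polygon, stroke `#ff00ff` → cut (S812, F1258). Machine vertices: (34.930,163.709) → (71.135,171.762) → (89.982,139.819) → (65.426,112.023) → (31.402,126.788) → (34.930,163.709). Closed: final G1 returns to the first vertex.

**Shape 3** — `<polygon>` rectangle, stroke `#ff00ff` → cut (S812, F1258). Machine vertices: (17.195,137.150) → (68.881,137.150) → (68.881,124.864) → (17.195,124.864) → (17.195,137.150). Closed: final G1 returns to the first vertex.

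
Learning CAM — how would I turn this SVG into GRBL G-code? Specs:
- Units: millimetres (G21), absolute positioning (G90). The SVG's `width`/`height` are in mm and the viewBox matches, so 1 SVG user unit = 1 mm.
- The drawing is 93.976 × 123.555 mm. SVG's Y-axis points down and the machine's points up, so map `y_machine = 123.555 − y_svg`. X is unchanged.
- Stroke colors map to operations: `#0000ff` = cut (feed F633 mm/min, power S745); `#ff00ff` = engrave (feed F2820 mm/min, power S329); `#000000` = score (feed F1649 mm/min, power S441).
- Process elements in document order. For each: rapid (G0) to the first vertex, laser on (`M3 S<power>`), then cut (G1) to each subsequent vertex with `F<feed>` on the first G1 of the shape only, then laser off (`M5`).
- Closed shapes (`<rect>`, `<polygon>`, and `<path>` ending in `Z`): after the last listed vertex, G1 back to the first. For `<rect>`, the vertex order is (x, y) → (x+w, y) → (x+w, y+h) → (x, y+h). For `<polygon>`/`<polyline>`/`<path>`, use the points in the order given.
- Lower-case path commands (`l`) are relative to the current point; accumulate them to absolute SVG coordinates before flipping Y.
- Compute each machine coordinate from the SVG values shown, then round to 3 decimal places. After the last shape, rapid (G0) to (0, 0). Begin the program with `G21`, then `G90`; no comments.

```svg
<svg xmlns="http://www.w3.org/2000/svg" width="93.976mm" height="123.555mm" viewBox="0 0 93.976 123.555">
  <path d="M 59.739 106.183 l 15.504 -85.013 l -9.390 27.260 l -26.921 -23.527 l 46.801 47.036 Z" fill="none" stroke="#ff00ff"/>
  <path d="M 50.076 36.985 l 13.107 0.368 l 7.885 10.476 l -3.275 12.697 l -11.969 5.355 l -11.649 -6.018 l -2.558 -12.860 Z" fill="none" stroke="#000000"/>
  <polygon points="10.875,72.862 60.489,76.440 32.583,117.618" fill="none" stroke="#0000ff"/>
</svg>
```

G21
G90
G0 X59.739 Y17.372
M3 S329
G1 X75.243 Y102.385 F2820
G1 X65.853 Y75.125
G1 X38.932 Y98.652
G1 X85.733 Y51.616
G1 X59.739 Y17.372
M5
G0 X50.076 Y86.570
M3 S441
G1 X63.183 Y86.202 F1649
G1 X71.068 Y75.726
G1 X67.793 Y63.029
G1 X55.824 Y57.674
G1 X44.175 Y63.692
G1 X41.617 Y76.552
G1 X50.076 Y86.570
M5
G0 X10.875 Y50.693
M3 S745
G1 X60.489 Y47.115 F633
G1 X32.583 Y5.937
G1 X10.875 Y50.693
M5
G0 X0.000 Y0.000

1 u = 1 mm; y_m = 123.555 − y.

[1] `<path>` closed polygon, #ff00ff→engrave S329 F2820: (59.739,17.372) → (75.243,102.385) → (65.853,75.125) → (38.932,98.652) → (85.733,51.616) → (59.739,17.372) (closed)

[2] `<path>` regular polygon, #000000→score S441 F1649: (50.076,86.570) → (63.183,86.202) → (71.068,75.726) → (67.793,63.029) → (55.824,57.674) → (44.175,63.692) → (41.617,76.552) → (50.076,86.570) (closed)

[3] `<polygon>` regular polygon, #0000ff→cut S745 F633: (10.875,50.693) → (60.489,47.115) → (32.583,5.937) → (10.875,50.693) (closed)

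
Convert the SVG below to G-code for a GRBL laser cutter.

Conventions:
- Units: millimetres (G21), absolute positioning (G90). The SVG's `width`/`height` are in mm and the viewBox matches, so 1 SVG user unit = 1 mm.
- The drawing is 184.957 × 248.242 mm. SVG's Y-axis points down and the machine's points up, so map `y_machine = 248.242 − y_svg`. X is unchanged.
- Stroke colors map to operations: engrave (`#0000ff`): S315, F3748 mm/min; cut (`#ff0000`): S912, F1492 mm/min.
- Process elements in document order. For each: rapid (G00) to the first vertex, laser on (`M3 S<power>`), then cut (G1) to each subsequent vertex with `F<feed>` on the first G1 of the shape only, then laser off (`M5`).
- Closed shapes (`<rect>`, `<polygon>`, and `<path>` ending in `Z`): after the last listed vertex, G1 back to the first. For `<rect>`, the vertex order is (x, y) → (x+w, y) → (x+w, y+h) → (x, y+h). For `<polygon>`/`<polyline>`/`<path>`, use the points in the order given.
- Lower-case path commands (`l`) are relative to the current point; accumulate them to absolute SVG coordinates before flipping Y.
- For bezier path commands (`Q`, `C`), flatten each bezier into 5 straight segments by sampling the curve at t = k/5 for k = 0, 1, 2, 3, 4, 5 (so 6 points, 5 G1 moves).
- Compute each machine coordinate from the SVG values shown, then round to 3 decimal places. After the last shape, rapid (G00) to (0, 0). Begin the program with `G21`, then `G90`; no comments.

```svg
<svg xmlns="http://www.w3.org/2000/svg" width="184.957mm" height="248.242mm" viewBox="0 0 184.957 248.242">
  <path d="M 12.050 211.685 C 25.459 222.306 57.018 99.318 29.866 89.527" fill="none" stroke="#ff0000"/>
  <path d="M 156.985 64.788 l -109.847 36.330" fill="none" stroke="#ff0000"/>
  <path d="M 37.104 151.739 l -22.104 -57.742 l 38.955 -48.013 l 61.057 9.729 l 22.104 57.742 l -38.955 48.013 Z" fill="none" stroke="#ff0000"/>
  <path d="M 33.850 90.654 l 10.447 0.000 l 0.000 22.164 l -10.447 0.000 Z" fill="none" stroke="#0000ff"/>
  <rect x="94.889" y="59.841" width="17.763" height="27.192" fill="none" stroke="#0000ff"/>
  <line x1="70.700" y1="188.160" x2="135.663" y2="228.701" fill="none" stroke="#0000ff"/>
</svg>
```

1 u = 1 mm; y_m = 248.242 − y.

[1] `<path>` cubic bezier, #ff0000→cut S912 F1492: (12.050,36.557) → (21.659,44.243) → (31.934,72.149) → (39.186,108.427) → (39.727,141.231) → (29.866,158.715)

[2] `<path>` line segment, #ff0000→cut S912 F1492: (156.985,183.454) → (47.138,147.124)

[3] `<path>` regular polygon, #ff0000→cut S912 F1492: (37.104,96.503) → (15.000,154.245) → (53.955,202.258) → (115.012,192.529) → (137.116,134.787) → (98.161,86.774) → (37.104,96.503) (closed)

[4] `<path>` rectangle, #0000ff→engrave S315 F3748: (33.850,157.588) → (44.297,157.588) → (44.297,135.424) → (33.850,135.424) → (33.850,157.588) (closed)

[5] `<rect>` rectangle, #0000ff→engrave S315 F3748: (94.889,188.401) → (112.652,188.401) → (112.652,161.209) → (94.889,161.209) → (94.889,188.401) (closed)

[6] `<line>` line segment, #0000ff→engrave S315 F3748: (70.700,60.082) → (135.663,19.541)

G21
G90
G00 X12.050 Y36.557
M3 S912
G1 X21.659 Y44.243 F1492
G1 X31.934 Y72.149
G1 X39.186 Y108.427
G1 X39.727 Y141.231
G1 X29.866 Y158.715
M5
G00 X156.985 Y183.454
M3 S912
G1 X47.138 Y147.124 F1492
M5
G00 X37.104 Y96.503
M3 S912
G1 X15.000 Y154.245 F1492
G1 X53.955 Y202.258
G1 X115.012 Y192.529
G1 X137.116 Y134.787
G1 X98.161 Y86.774
G1 X37.104 Y96.503
M5
G00 X33.850 Y157.588
M3 S315
G1 X44.297 Y157.588 F3748
G1 X44.297 Y135.424
G1 X33.850 Y135.424
G1 X33.850 Y157.588
M5
G00 X94.889 Y188.401
M3 S315
G1 X112.652 Y188.401 F3748
G1 X112.652 Y161.209
G1 X94.889 Y161.209
G1 X94.889 Y188.401
M5
G00 X70.700 Y60.082
M3 S315
G1 X135.663 Y19.541 F3748
M5
G00 X0.000 Y0.000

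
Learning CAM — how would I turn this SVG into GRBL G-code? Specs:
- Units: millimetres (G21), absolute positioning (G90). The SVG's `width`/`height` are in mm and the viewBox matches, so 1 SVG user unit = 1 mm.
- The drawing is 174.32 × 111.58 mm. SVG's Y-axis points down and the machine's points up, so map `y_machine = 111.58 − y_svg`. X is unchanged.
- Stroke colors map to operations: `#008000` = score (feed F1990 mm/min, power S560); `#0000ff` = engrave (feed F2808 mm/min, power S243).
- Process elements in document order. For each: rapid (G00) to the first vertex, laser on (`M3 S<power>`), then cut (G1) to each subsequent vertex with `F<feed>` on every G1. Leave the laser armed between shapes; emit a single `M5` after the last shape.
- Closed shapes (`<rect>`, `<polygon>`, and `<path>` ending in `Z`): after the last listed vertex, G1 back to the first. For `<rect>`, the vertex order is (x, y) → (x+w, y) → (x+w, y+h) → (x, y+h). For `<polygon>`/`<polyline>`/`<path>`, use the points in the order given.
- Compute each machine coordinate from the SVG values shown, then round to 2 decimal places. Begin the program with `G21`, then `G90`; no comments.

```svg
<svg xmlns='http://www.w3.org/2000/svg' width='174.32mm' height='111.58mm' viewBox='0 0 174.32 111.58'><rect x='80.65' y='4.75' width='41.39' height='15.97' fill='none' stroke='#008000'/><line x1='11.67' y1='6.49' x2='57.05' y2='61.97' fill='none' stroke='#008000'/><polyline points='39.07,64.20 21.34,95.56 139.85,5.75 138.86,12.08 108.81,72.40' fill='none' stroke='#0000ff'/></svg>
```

Since the viewBox matches the mm dimensions, user units are millimetres directly. The only transform is the Y-flip y_m = 111.58 − y_svg.

Shape 1 is a rectangle drawn with `<rect>`. Its stroke #008000 means score at S560, F1990. After flipping Y the toolpath is (80.65,106.83) → (122.04,106.83) → (122.04,90.86) → (80.65,90.86) → (80.65,106.83), returning to the start.

Shape 2 is a line segment drawn with `<line>`. Its stroke #008000 means score at S560, F1990. After flipping Y the toolpath is (11.67,105.09) → (57.05,49.61).

Shape 3 is a open polyline drawn with `<polyline>`. Its stroke #0000ff means engrave at S243, F2808. After flipping Y the toolpath is (39.07,47.38) → (21.34,16.02) → (139.85,105.83) → (138.86,99.50) → (108.81,39.18).

G21
G90
G00 X80.65 Y106.83
M3 S560
G1 X122.04 Y106.83 F1990
G1 X122.04 Y90.86 F1990
G1 X80.65 Y90.86 F1990
G1 X80.65 Y106.83 F1990
G00 X11.67 Y105.09
M3 S560
G1 X57.05 Y49.61 F1990
G00 X39.07 Y47.38
M3 S243
G1 X21.34 Y16.02 F2808
G1 X139.85 Y105.83 F2808
G1 X138.86 Y99.50 F2808
G1 X108.81 Y39.18 F2808
M5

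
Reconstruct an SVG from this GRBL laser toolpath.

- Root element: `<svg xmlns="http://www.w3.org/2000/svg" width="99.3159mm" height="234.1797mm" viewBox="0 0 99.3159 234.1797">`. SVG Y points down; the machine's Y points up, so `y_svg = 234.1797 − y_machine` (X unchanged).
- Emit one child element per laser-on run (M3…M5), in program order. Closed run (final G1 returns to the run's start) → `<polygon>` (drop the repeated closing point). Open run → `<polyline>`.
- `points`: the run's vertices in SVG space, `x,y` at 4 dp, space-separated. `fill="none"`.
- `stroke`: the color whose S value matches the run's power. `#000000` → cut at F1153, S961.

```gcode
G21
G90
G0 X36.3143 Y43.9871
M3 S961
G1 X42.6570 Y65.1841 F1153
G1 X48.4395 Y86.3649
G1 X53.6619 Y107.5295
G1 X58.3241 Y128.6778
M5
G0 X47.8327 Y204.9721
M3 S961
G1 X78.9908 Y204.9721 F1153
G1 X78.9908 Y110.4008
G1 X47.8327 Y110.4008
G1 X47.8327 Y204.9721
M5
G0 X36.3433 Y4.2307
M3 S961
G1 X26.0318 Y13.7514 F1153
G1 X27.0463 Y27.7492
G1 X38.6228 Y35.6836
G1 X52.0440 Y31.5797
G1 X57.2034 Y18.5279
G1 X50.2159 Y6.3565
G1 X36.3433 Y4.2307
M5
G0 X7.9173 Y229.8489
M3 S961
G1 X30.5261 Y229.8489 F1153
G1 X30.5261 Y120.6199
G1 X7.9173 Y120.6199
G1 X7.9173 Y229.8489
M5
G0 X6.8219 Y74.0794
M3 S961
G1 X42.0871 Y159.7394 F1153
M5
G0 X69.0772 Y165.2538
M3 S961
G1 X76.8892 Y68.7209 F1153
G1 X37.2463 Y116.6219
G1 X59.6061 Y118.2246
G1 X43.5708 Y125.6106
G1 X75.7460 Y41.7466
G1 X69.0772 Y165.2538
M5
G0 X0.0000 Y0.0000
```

<svg xmlns="http://www.w3.org/2000/svg" width="99.3159mm" height="234.1797mm" viewBox="0 0 99.3159 234.1797">
  <polyline points="36.3143,190.1926 42.6570,168.9956 48.4395,147.8148 53.6619,126.6502 58.3241,105.5019" fill="none" stroke="#000000"/>
  <polygon points="47.8327,29.2076 78.9908,29.2076 78.9908,123.7789 47.8327,123.7789" fill="none" stroke="#000000"/>
  <polygon points="36.3433,229.9490 26.0318,220.4283 27.0463,206.4305 38.6228,198.4961 52.0440,202.6000 57.2034,215.6518 50.2159,227.8232" fill="none" stroke="#000000"/>
  <polygon points="7.9173,4.3308 30.5261,4.3308 30.5261,113.5598 7.9173,113.5598" fill="none" stroke="#000000"/>
  <polyline points="6.8219,160.1003 42.0871,74.4403" fill="none" stroke="#000000"/>
  <polygon points="69.0772,68.9259 76.8892,165.4588 37.2463,117.5578 59.6061,115.9551 43.5708,108.5691 75.7460,192.4331" fill="none" stroke="#000000"/>
</svg>

y_svg = 234.1797 − y_m. Every run uses S961, so all elements get stroke `#000000` (cut).

[1] open run; points: 36.3143,190.1926 42.6570,168.9956 48.4395,147.8148 53.6619,126.6502 58.3241,105.5019

[2] closed run; points: 47.8327,29.2076 78.9908,29.2076 78.9908,123.7789 47.8327,123.7789

[3] closed run; points: 36.3433,229.9490 26.0318,220.4283 27.0463,206.4305 38.6228,198.4961 52.0440,202.6000 57.2034,215.6518 50.2159,227.8232

[4] closed run; points: 7.9173,4.3308 30.5261,4.3308 30.5261,113.5598 7.9173,113.5598

[5] open run; points: 6.8219,160.1003 42.0871,74.4403

[6] closed run; points: 69.0772,68.9259 76.8892,165.4588 37.2463,117.5578 59.6061,115.9551 43.5708,108.5691 75.7460,192.4331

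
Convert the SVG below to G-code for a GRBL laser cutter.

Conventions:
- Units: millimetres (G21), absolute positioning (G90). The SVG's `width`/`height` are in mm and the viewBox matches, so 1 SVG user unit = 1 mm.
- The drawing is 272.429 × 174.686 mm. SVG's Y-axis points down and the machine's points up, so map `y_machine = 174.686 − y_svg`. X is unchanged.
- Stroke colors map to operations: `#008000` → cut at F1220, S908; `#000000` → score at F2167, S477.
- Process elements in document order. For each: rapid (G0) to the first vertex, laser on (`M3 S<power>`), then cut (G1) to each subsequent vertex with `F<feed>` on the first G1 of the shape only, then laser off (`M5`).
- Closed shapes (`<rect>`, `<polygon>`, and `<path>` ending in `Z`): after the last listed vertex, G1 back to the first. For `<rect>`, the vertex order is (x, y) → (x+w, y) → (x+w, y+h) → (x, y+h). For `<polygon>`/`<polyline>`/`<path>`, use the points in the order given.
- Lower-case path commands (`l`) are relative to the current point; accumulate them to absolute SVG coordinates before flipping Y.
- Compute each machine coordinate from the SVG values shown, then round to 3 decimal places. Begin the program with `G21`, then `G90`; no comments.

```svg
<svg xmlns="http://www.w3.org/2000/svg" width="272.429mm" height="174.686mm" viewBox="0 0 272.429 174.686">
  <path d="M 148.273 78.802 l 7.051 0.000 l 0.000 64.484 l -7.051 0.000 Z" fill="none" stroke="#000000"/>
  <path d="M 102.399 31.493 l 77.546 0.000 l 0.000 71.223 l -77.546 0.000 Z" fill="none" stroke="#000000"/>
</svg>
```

G21
G90
G0 X148.273 Y95.884
M3 S477
G1 X155.324 Y95.884 F2167
G1 X155.324 Y31.400
G1 X148.273 Y31.400
G1 X148.273 Y95.884
M5
G0 X102.399 Y143.193
M3 S477
G1 X179.945 Y143.193 F2167
G1 X179.945 Y71.970
G1 X102.399 Y71.970
G1 X102.399 Y143.193
M5

Since the viewBox matches the mm dimensions, user units are millimetres directly. The only transform is the Y-flip y_m = 174.686 − y_svg.

Shape 1 is a rectangle drawn with `<path>`. Its stroke #000000 means score at S477, F2167. After flipping Y the toolpath is (148.273,95.884) → (155.324,95.884) → (155.324,31.400) → (148.273,31.400) → (148.273,95.884), returning to the start.

Shape 2 is a rectangle drawn with `<path>`. Its stroke #000000 means score at S477, F2167. After flipping Y the toolpath is (102.399,143.193) → (179.945,143.193) → (179.945,71.970) → (102.399,71.970) → (102.399,143.193), returning to the start.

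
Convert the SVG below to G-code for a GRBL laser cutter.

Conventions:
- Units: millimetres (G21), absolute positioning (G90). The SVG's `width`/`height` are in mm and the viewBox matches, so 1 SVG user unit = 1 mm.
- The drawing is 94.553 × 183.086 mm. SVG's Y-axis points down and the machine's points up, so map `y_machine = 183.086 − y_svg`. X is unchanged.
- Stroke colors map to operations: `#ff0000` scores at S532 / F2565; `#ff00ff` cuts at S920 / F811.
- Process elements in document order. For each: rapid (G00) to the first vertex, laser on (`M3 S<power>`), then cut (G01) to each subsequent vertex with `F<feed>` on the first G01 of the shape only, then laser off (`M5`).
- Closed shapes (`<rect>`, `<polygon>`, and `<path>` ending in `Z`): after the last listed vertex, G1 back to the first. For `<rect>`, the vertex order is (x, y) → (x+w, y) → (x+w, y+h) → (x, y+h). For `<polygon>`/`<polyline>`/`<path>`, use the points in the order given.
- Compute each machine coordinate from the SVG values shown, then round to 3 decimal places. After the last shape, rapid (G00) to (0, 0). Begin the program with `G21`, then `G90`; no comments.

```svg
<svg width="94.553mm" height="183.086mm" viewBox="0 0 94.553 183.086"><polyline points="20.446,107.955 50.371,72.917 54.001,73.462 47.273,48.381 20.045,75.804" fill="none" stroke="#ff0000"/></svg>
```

1 u = 1 mm; y_m = 183.086 − y.

[1] `<polyline>` open polyline, #ff0000→score S532 F2565: (20.446,75.131) → (50.371,110.169) → (54.001,109.624) → (47.273,134.705) → (20.045,107.282)

G21
G90
G00 X20.446 Y75.131
M3 S532
G01 X50.371 Y110.169 F2565
G01 X54.001 Y109.624
G01 X47.273 Y134.705
G01 X20.045 Y107.282
M5
G00 X0.000 Y0.000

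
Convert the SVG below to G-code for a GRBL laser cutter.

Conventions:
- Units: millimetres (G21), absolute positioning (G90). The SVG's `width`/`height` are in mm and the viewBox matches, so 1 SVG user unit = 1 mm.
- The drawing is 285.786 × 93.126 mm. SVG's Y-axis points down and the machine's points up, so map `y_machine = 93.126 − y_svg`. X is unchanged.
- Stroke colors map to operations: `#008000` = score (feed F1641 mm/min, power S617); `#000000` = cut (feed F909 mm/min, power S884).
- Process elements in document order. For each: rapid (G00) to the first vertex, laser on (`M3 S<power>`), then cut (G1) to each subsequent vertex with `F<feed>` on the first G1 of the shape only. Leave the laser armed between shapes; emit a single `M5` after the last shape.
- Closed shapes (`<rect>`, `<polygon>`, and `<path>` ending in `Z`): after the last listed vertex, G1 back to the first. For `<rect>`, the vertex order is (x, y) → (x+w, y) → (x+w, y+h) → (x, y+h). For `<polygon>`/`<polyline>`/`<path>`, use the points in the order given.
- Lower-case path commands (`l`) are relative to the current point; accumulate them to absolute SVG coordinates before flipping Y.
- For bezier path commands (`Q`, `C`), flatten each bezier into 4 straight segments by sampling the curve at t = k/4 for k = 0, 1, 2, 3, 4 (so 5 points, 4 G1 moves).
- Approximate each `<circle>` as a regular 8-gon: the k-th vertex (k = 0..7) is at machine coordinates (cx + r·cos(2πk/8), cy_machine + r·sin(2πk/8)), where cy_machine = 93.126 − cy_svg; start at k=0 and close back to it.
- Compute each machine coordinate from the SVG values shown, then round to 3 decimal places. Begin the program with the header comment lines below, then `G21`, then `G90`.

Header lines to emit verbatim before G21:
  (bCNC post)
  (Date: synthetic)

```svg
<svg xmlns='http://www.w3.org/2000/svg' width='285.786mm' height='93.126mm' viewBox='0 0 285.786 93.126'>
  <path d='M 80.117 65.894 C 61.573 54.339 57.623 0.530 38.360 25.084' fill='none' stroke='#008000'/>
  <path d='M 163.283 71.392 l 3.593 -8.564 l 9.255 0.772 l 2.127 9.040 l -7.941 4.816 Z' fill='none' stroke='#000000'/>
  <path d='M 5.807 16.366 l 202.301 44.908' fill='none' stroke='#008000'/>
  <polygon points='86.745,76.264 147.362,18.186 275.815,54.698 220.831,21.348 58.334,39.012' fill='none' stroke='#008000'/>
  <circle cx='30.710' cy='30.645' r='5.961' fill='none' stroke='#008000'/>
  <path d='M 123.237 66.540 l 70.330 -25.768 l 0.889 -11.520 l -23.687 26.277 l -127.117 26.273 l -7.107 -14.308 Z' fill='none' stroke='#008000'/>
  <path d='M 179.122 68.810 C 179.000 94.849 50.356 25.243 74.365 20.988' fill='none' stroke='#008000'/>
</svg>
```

(bCNC post)
(Date: synthetic)
G21
G90
G00 X80.117 Y27.232
M3 S617
G1 X68.478 Y41.936 F1641
G1 X59.508 Y61.178
G1 X50.403 Y73.649
G1 X38.360 Y68.042
G00 X163.283 Y21.734
M3 S884
G1 X166.876 Y30.298 F909
G1 X176.131 Y29.526
G1 X178.258 Y20.486
G1 X170.317 Y15.670
G1 X163.283 Y21.734
G00 X5.807 Y76.760
M3 S617
G1 X208.108 Y31.852 F1641
G00 X86.745 Y16.862
M3 S617
G1 X147.362 Y74.940 F1641
G1 X275.815 Y38.428
G1 X220.831 Y71.778
G1 X58.334 Y54.114
G1 X86.745 Y16.862
G00 X36.671 Y62.481
M3 S617
G1 X34.925 Y66.696 F1641
G1 X30.710 Y68.442
G1 X26.495 Y66.696
G1 X24.749 Y62.481
G1 X26.495 Y58.266
G1 X30.710 Y56.520
G1 X34.925 Y58.266
G1 X36.671 Y62.481
G00 X123.237 Y26.586
M3 S617
G1 X193.567 Y52.354 F1641
G1 X194.456 Y63.874
G1 X170.769 Y37.597
G1 X43.652 Y11.324
G1 X36.545 Y25.632
G1 X123.237 Y26.586
G00 X179.122 Y24.316
M3 S617
G1 X159.326 Y20.205 F1641
G1 X117.694 Y36.867
G1 X80.587 Y59.209
G1 X74.365 Y72.138
M5

1 u = 1 mm; y_m = 93.126 − y.

[1] `<path>` cubic bezier, #008000→score S617 F1641: (80.117,27.232) → (68.478,41.936) → (59.508,61.178) → (50.403,73.649) → (38.360,68.042)

[2] `<path>` regular polygon, #000000→cut S884 F909: (163.283,21.734) → (166.876,30.298) → (176.131,29.526) → (178.258,20.486) → (170.317,15.670) → (163.283,21.734) (closed)

[3] `<path>` line segment, #008000→score S617 F1641: (5.807,76.760) → (208.108,31.852)

[4] `<polygon>` closed polygon, #008000→score S617 F1641: (86.745,16.862) → (147.362,74.940) → (275.815,38.428) → (220.831,71.778) → (58.334,54.114) → (86.745,16.862) (closed)

[5] `<circle>` circle, #008000→score S617 F1641: (36.671,62.481) → (34.925,66.696) → (30.710,68.442) → (26.495,66.696) → (24.749,62.481) → (26.495,58.266) → (30.710,56.520) → (34.925,58.266) → (36.671,62.481) (closed)

[6] `<path>` closed polygon, #008000→score S617 F1641: (123.237,26.586) → (193.567,52.354) → (194.456,63.874) → (170.769,37.597) → (43.652,11.324) → (36.545,25.632) → (123.237,26.586) (closed)

[7] `<path>` cubic bezier, #008000→score S617 F1641: (179.122,24.316) → (159.326,20.205) → (117.694,36.867) → (80.587,59.209) → (74.365,72.138)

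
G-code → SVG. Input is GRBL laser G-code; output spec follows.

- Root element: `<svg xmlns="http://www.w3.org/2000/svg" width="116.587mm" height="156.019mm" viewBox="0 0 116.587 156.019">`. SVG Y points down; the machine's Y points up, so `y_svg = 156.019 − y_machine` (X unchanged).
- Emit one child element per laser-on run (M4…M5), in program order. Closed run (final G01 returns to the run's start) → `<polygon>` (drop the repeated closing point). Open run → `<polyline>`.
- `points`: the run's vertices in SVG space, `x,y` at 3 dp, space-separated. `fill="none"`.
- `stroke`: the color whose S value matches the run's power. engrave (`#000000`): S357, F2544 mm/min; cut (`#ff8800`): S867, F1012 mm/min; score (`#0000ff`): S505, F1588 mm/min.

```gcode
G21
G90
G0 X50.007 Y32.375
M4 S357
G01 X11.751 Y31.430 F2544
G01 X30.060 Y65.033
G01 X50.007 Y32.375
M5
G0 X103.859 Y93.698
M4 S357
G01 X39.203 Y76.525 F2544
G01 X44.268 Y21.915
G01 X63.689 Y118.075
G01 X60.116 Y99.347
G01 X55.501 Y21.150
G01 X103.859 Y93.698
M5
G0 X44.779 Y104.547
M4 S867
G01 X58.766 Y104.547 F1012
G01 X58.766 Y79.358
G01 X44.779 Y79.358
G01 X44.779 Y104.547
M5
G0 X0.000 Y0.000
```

Machine Y-up, SVG Y-down with viewBox height 156.019, so y_svg = 156.019 − y_machine; X carries over.

Run 1: S357 ⇒ engrave layer `#000000`. The run returns to its start, so emit a `<polygon>` with points (Y-flipped): 50.007,123.644 11.751,124.589 30.060,90.986.

Run 2: power S357 maps to stroke `#000000` (engrave). The run returns to its start, so emit a `<polygon>` with points (Y-flipped): 103.859,62.321 39.203,79.494 44.268,134.104 63.689,37.944 60.116,56.672 55.501,134.869.

Run 3: the run's S867 means `#ff8800` (cut). The run returns to its start, so emit a `<polygon>` with points (Y-flipped): 44.779,51.472 58.766,51.472 58.766,76.661 44.779,76.661.

<svg xmlns="http://www.w3.org/2000/svg" width="116.587mm" height="156.019mm" viewBox="0 0 116.587 156.019">
  <polygon points="50.007,123.644 11.751,124.589 30.060,90.986" fill="none" stroke="#000000"/>
  <polygon points="103.859,62.321 39.203,79.494 44.268,134.104 63.689,37.944 60.116,56.672 55.501,134.869" fill="none" stroke="#000000"/>
  <polygon points="44.779,51.472 58.766,51.472 58.766,76.661 44.779,76.661" fill="none" stroke="#ff8800"/>
</svg>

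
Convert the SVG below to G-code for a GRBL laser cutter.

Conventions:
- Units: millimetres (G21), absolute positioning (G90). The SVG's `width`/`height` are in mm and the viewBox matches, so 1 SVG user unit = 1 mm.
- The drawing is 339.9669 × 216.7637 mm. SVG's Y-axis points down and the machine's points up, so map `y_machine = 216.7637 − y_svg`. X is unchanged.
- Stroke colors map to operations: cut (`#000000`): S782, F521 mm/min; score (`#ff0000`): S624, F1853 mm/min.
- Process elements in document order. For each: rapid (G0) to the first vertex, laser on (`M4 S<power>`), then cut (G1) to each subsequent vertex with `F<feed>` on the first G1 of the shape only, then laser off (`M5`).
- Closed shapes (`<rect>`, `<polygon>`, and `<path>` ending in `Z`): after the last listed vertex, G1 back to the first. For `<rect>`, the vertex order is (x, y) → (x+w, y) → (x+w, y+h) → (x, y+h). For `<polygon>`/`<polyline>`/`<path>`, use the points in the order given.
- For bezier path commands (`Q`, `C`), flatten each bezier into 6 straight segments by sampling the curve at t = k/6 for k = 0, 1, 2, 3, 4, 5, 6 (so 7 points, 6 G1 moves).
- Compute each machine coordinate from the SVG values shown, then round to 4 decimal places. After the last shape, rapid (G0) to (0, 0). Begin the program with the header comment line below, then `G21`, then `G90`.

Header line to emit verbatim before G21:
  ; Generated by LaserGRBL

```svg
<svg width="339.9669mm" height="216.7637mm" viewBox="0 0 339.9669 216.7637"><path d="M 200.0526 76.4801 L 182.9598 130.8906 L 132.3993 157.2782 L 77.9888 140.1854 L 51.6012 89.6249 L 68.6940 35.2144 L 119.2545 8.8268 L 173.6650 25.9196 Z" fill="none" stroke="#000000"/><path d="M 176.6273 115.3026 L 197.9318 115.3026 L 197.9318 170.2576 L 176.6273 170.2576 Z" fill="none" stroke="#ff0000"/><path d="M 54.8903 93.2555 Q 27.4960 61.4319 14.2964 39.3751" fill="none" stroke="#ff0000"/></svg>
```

Since the viewBox matches the mm dimensions, user units are millimetres directly. The only transform is the Y-flip y_m = 216.7637 − y_svg.

Shape 1 is a regular polygon drawn with `<path>`. Its stroke #000000 means cut at S782, F521. After flipping Y the toolpath is (200.0526,140.2836) → (182.9598,85.8731) → (132.3993,59.4855) → (77.9888,76.5783) → (51.6012,127.1388) → (68.6940,181.5493) → (119.2545,207.9369) → (173.6650,190.8441) → (200.0526,140.2836), returning to the start.

Shape 2 is a rectangle drawn with `<path>`. Its stroke #ff0000 means score at S624, F1853. After flipping Y the toolpath is (176.6273,101.4611) → (197.9318,101.4611) → (197.9318,46.5061) → (176.6273,46.5061) → (176.6273,101.4611), returning to the start.

Shape 3 is a quadratic bezier drawn with `<path>`. Its stroke #ff0000 means score at S624, F1853. After flipping Y the toolpath is (54.8903,123.5082) → (46.1532,133.8448) → (38.2046,143.6387) → (31.0447,152.8901) → (24.6733,161.5989) → (19.0906,169.7650) → (14.2964,177.3886).

; Generated by LaserGRBL
G21
G90
G0 X200.0526 Y140.2836
M4 S782
G1 X182.9598 Y85.8731 F521
G1 X132.3993 Y59.4855
G1 X77.9888 Y76.5783
G1 X51.6012 Y127.1388
G1 X68.6940 Y181.5493
G1 X119.2545 Y207.9369
G1 X173.6650 Y190.8441
G1 X200.0526 Y140.2836
M5
G0 X176.6273 Y101.4611
M4 S624
G1 X197.9318 Y101.4611 F1853
G1 X197.9318 Y46.5061
G1 X176.6273 Y46.5061
G1 X176.6273 Y101.4611
M5
G0 X54.8903 Y123.5082
M4 S624
G1 X46.1532 Y133.8448 F1853
G1 X38.2046 Y143.6387
G1 X31.0447 Y152.8901
G1 X24.6733 Y161.5989
G1 X19.0906 Y169.7650
G1 X14.2964 Y177.3886
M5
G0 X0.0000 Y0.0000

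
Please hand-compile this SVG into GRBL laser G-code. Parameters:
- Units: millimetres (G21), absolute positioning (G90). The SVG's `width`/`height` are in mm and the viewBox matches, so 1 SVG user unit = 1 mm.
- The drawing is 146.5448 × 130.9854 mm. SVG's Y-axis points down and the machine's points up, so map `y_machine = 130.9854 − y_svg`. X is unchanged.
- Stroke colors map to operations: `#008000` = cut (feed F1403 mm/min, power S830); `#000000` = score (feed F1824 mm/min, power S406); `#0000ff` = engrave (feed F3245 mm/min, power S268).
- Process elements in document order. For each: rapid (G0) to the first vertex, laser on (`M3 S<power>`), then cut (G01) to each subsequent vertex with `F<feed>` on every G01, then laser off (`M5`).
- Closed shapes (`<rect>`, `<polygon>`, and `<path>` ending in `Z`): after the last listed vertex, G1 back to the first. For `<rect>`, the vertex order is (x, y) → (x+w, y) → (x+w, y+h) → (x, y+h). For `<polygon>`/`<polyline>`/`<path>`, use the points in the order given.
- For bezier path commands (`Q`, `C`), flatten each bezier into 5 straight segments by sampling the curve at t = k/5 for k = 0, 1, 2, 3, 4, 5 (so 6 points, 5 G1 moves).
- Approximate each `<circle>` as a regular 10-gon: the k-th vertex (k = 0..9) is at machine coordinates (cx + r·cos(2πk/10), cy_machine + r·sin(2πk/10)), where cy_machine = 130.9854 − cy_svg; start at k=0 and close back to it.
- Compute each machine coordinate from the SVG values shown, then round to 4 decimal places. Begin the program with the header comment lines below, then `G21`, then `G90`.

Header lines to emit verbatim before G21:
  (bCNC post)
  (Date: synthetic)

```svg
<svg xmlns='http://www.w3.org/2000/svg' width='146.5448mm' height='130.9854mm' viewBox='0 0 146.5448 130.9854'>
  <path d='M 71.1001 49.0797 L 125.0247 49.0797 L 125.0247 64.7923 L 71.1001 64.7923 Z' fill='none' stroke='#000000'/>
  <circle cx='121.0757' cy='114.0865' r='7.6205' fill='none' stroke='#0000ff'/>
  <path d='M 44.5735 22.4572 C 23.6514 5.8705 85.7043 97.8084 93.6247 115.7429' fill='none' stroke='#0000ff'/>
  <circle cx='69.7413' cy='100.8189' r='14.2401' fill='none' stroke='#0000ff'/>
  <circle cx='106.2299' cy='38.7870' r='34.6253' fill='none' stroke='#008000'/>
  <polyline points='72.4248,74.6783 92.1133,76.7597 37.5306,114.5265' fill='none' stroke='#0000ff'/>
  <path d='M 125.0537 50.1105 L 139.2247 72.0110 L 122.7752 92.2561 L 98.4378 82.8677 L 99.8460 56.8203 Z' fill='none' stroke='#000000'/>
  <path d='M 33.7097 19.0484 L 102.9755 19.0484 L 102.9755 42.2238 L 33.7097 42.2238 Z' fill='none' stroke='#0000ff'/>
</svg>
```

viewBox `0 0 146.5448 130.9854` with mm width/height → 1 unit = 1 mm. Flip: y_m = 130.9854 − y_svg.

**Shape 1** — `<path>` rectangle, stroke `#000000` → score (S406, F1824). Machine vertices: (71.1001,81.9057) → (125.0247,81.9057) → (125.0247,66.1931) → (71.1001,66.1931) → (71.1001,81.9057). Closed: final G1 returns to the first vertex.

**Shape 2** — `<circle>` circle, stroke `#0000ff` → engrave (S268, F3245). Machine vertices: (128.6962,16.8989) → (127.2408,21.3781) → (123.4306,24.1464) → (118.7208,24.1464) → (114.9106,21.3781) → (113.4552,16.8989) → (114.9106,12.4197) → (118.7208,9.6514) → (123.4306,9.6514) → (127.2408,12.4197) → (128.6962,16.8989). Closed: final G1 returns to the first vertex.

**Shape 3** — `<path>` cubic bezier, stroke `#0000ff` → engrave (S268, F3245). Control points (SVG): P0=(44.5735,22.4572), P1=(23.6514,5.8705), P2=(85.7043,97.8084), P3=(93.6247,115.7429); sampled at t=k/5. Machine vertices: (44.5735,108.5282) → (40.8804,106.9175) → (50.5201,88.0222) → (66.9115,60.6037) → (83.4734,33.4234) → (93.6247,15.2425). Open path.

**Shape 4** — `<circle>` circle, stroke `#0000ff` → engrave (S268, F3245). Machine vertices: (83.9814,30.1665) → (81.2618,38.5366) → (74.1417,43.7096) → (65.3409,43.7096) → (58.2208,38.5366) → (55.5012,30.1665) → (58.2208,21.7964) → (65.3409,16.6234) → (74.1417,16.6234) → (81.2618,21.7964) → (83.9814,30.1665). Closed: final G1 returns to the first vertex.

**Shape 5** — `<circle>` circle, stroke `#008000` → cut (S830, F1403). Machine vertices: (140.8552,92.1984) → (134.2424,112.5506) → (116.9297,125.1290) → (95.5301,125.1290) → (78.2174,112.5506) → (71.6046,92.1984) → (78.2174,71.8462) → (95.5301,59.2678) → (116.9297,59.2678) → (134.2424,71.8462) → (140.8552,92.1984). Closed: final G1 returns to the first vertex.

**Shape 6** — `<polyline>` open polyline, stroke `#0000ff` → engrave (S268, F3245). Machine vertices: (72.4248,56.3071) → (92.1133,54.2257) → (37.5306,16.4589). Open path.

**Shape 7** — `<path>` regular polygon, stroke `#000000` → score (S406, F1824). Machine vertices: (125.0537,80.8749) → (139.2247,58.9744) → (122.7752,38.7293) → (98.4378,48.1177) → (99.8460,74.1651) → (125.0537,80.8749). Closed: final G1 returns to the first vertex.

**Shape 8** — `<path>` rectangle, stroke `#0000ff` → engrave (S268, F3245). Machine vertices: (33.7097,111.9370) → (102.9755,111.9370) → (102.9755,88.7616) → (33.7097,88.7616) → (33.7097,111.9370). Closed: final G1 returns to the first vertex.

(bCNC post)
(Date: synthetic)
G21
G90
G0 X71.1001 Y81.9057
M3 S406
G01 X125.0247 Y81.9057 F1824
G01 X125.0247 Y66.1931 F1824
G01 X71.1001 Y66.1931 F1824
G01 X71.1001 Y81.9057 F1824
M5
G0 X128.6962 Y16.8989
M3 S268
G01 X127.2408 Y21.3781 F3245
G01 X123.4306 Y24.1464 F3245
G01 X118.7208 Y24.1464 F3245
G01 X114.9106 Y21.3781 F3245
G01 X113.4552 Y16.8989 F3245
G01 X114.9106 Y12.4197 F3245
G01 X118.7208 Y9.6514 F3245
G01 X123.4306 Y9.6514 F3245
G01 X127.2408 Y12.4197 F3245
G01 X128.6962 Y16.8989 F3245
M5
G0 X44.5735 Y108.5282
M3 S268
G01 X40.8804 Y106.9175 F3245
G01 X50.5201 Y88.0222 F3245
G01 X66.9115 Y60.6037 F3245
G01 X83.4734 Y33.4234 F3245
G01 X93.6247 Y15.2425 F3245
M5
G0 X83.9814 Y30.1665
M3 S268
G01 X81.2618 Y38.5366 F3245
G01 X74.1417 Y43.7096 F3245
G01 X65.3409 Y43.7096 F3245
G01 X58.2208 Y38.5366 F3245
G01 X55.5012 Y30.1665 F3245
G01 X58.2208 Y21.7964 F3245
G01 X65.3409 Y16.6234 F3245
G01 X74.1417 Y16.6234 F3245
G01 X81.2618 Y21.7964 F3245
G01 X83.9814 Y30.1665 F3245
M5
G0 X140.8552 Y92.1984
M3 S830
G01 X134.2424 Y112.5506 F1403
G01 X116.9297 Y125.1290 F1403
G01 X95.5301 Y125.1290 F1403
G01 X78.2174 Y112.5506 F1403
G01 X71.6046 Y92.1984 F1403
G01 X78.2174 Y71.8462 F1403
G01 X95.5301 Y59.2678 F1403
G01 X116.9297 Y59.2678 F1403
G01 X134.2424 Y71.8462 F1403
G01 X140.8552 Y92.1984 F1403
M5
G0 X72.4248 Y56.3071
M3 S268
G01 X92.1133 Y54.2257 F3245
G01 X37.5306 Y16.4589 F3245
M5
G0 X125.0537 Y80.8749
M3 S406
G01 X139.2247 Y58.9744 F1824
G01 X122.7752 Y38.7293 F1824
G01 X98.4378 Y48.1177 F1824
G01 X99.8460 Y74.1651 F1824
G01 X125.0537 Y80.8749 F1824
M5
G0 X33.7097 Y111.9370
M3 S268
G01 X102.9755 Y111.9370 F3245
G01 X102.9755 Y88.7616 F3245
G01 X33.7097 Y88.7616 F3245
G01 X33.7097 Y111.9370 F3245
M5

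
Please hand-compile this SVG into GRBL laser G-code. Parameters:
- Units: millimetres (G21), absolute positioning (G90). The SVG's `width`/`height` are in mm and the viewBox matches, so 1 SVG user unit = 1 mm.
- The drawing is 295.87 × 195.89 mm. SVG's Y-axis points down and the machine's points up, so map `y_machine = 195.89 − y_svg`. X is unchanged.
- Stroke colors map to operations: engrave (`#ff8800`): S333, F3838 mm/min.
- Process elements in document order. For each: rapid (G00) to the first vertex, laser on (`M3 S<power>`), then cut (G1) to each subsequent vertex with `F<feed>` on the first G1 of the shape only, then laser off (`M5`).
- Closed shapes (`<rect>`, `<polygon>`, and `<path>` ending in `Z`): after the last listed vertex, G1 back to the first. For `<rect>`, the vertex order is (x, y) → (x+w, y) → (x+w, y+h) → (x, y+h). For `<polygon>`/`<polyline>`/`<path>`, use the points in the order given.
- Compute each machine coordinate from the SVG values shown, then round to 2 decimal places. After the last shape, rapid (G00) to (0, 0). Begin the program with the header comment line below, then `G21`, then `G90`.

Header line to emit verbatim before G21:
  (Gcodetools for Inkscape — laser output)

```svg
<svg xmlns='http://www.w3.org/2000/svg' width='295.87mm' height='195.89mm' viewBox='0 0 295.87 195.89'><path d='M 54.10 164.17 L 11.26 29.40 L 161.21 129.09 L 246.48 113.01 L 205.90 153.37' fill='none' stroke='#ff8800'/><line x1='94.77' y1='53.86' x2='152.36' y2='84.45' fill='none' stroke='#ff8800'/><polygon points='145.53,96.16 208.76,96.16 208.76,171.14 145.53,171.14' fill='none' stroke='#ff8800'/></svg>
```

(Gcodetools for Inkscape — laser output)
G21
G90
G00 X54.10 Y31.72
M3 S333
G1 X11.26 Y166.49 F3838
G1 X161.21 Y66.80
G1 X246.48 Y82.88
G1 X205.90 Y42.52
M5
G00 X94.77 Y142.03
M3 S333
G1 X152.36 Y111.44 F3838
M5
G00 X145.53 Y99.73
M3 S333
G1 X208.76 Y99.73 F3838
G1 X208.76 Y24.75
G1 X145.53 Y24.75
G1 X145.53 Y99.73
M5
G00 X0.00 Y0.00

1 u = 1 mm; y_m = 195.89 − y.

[1] `<path>` open polyline, #ff8800→engrave S333 F3838: (54.10,31.72) → (11.26,166.49) → (161.21,66.80) → (246.48,82.88) → (205.90,42.52)

[2] `<line>` line segment, #ff8800→engrave S333 F3838: (94.77,142.03) → (152.36,111.44)

[3] `<polygon>` rectangle, #ff8800→engrave S333 F3838: (145.53,99.73) → (208.76,99.73) → (208.76,24.75) → (145.53,24.75) → (145.53,99.73) (closed)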